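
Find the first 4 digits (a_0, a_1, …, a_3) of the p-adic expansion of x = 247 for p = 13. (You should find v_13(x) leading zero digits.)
(a_0, …, a_3) = (0, 6, 1, 0)

v_13(247) = 1, so a_0 = ... = a_0 = 0. Factor out: x = 13^1 · u with u = 19 a unit in ℤ_13. Expand u iteratively via a_{v+i} = u_i mod 13, u_{i+1} = (u_i − a_{v+i})/13:
  u_0 = 19;  a_1 = 6;  u_1 = (u_0 − 6)/13 = 1
  u_1 = 1;  a_2 = 1;  u_2 = (u_1 − 1)/13 = 0
  u_2 = 0;  a_3 = 0;  u_3 = (u_2 − 0)/13 = 0
Digits: (0, 6, 1, 0).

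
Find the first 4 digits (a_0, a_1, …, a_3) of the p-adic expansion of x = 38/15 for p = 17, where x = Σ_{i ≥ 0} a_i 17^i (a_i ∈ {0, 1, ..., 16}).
(a_0, …, a_3) = (15, 14, 15, 7)

v_17(38/15) = 0 (numerator and denominator both coprime to 17), so x ∈ ℤ_17^×. Compute digits iteratively via a_i = x_i mod 17, x_{i+1} = (x_i − a_i)/17, with x_0 = x:
  x_0 = 38/15;  a_0 = 15;  x_1 = (x_0 − 15)/17 = -11/15
  x_1 = -11/15;  a_1 = 14;  x_2 = (x_1 − 14)/17 = -13/15
  x_2 = -13/15;  a_2 = 15;  x_3 = (x_2 − 15)/17 = -14/15
  x_3 = -14/15;  a_3 = 7;  x_4 = (x_3 − 7)/17 = -7/15
Digits: (15, 14, 15, 7).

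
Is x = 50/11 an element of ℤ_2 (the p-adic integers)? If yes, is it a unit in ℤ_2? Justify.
x ∈ ℤ_2 but not a unit; v_2(x) = 1 > 0

ℤ_2 = {x ∈ ℚ_2 : v_2(x) ≥ 0} and ℤ_2^× = {x ∈ ℤ_2 : v_2(x) = 0}. Here v_2(50/11) = v_2(num) − v_2(den) = 1; compare against these criteria.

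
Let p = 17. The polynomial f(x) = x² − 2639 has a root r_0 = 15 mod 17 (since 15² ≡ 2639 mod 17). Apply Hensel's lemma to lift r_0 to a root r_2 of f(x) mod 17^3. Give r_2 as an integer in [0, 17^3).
r_2 = 2735 (mod 4913)

Hensel's recurrence: r_{i+1} = r_i − f(r_i)·(f′(r_i))^{-1} mod 17^{i+2}, with f′(x) = 2x. Iterate:
  r_0 = 15 (mod 17)
  r_1 = 134 (mod 289)
  r_2 = 2735 (mod 4913)
Final: r_2 = 2735, and one checks f(r_2) ≡ 0 mod 17^3.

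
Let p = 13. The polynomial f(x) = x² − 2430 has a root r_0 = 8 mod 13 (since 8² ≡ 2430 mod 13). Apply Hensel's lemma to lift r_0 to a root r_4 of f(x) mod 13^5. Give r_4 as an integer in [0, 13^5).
r_4 = 203653 (mod 371293)

Hensel's recurrence: r_{i+1} = r_i − f(r_i)·(f′(r_i))^{-1} mod 13^{i+2}, with f′(x) = 2x. Iterate:
  r_0 = 8 (mod 13)
  r_1 = 8 (mod 169)
  r_2 = 1529 (mod 2197)
  r_3 = 3726 (mod 28561)
  r_4 = 203653 (mod 371293)
Final: r_4 = 203653, and one checks f(r_4) ≡ 0 mod 13^5.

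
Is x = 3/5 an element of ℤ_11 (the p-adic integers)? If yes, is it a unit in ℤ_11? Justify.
x ∈ ℤ_11^× (unit); v_11(x) = 0

ℤ_11 = {x ∈ ℚ_11 : v_11(x) ≥ 0} and ℤ_11^× = {x ∈ ℤ_11 : v_11(x) = 0}. Here v_11(3/5) = v_11(num) − v_11(den) = 0; compare against these criteria.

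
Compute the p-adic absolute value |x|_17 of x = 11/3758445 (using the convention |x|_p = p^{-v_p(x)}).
|11/3758445|_17 = 83521

Step 1 — compute v_17(x) by factoring powers of 17 out of the numerator and denominator: v_17(11/3758445) = -4. Step 2 — apply |x|_p = p^{-v_p(x)} = 17^{4} = 83521.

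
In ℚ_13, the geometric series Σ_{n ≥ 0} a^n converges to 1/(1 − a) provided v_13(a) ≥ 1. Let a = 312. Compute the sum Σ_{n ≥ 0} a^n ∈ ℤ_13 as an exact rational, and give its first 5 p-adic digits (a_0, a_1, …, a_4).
Σ a^n = 1/(1 − a) = -1/311;  first 5 digits = (1, 11, 5, 10, 3)

v_13(a) = 1 ≥ 1, so the series converges in ℤ_13 to 1/(1 − a) = 1/(1 − 312) = -1/311. Expand this rational in ℤ_13: compute digits iteratively via d_i = x_i mod 13, x_{i+1} = (x_i − d_i)/13. The first 5 digits are (1, 11, 5, 10, 3).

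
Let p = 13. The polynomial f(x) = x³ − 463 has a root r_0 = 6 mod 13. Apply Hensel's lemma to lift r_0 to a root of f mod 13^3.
r_2 = 1969 (mod 2197)

Hensel: r_{i+1} = r_i − f(r_i)/f′(r_i) mod 13^{i+2}, where f′(x) = 3x². Iterate:
  r_0 = 6 (mod 13)
  r_1 = 110 (mod 169)
  r_2 = 1969 (mod 2197)
Final: r = 1969 with f(r) ≡ 0 mod 13^3.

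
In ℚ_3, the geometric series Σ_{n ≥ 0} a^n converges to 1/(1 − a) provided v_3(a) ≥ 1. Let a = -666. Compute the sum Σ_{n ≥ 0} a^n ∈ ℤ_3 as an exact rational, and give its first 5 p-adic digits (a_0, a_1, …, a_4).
Σ a^n = 1/(1 − a) = 1/667;  first 5 digits = (1, 0, 1, 2, 1)

v_3(a) = 2 ≥ 1, so the series converges in ℤ_3 to 1/(1 − a) = 1/(1 − (-666)) = 1/667. Expand this rational in ℤ_3: compute digits iteratively via d_i = x_i mod 3, x_{i+1} = (x_i − d_i)/3. The first 5 digits are (1, 0, 1, 2, 1).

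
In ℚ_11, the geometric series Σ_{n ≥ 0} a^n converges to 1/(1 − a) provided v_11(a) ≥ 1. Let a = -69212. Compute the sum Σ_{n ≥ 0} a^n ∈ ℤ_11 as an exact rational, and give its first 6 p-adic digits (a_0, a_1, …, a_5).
Σ a^n = 1/(1 − a) = 1/69213;  first 6 digits = (1, 0, 0, 3, 6, 10)

v_11(a) = 3 ≥ 1, so the series converges in ℤ_11 to 1/(1 − a) = 1/(1 − (-69212)) = 1/69213. Expand this rational in ℤ_11: compute digits iteratively via d_i = x_i mod 11, x_{i+1} = (x_i − d_i)/11. The first 6 digits are (1, 0, 0, 3, 6, 10).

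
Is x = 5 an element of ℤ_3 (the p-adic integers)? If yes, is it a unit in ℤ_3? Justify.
x ∈ ℤ_3^× (unit); v_3(x) = 0

ℤ_3 = {x ∈ ℚ_3 : v_3(x) ≥ 0} and ℤ_3^× = {x ∈ ℤ_3 : v_3(x) = 0}. Here v_3(5) = v_3(num) − v_3(den) = 0; compare against these criteria.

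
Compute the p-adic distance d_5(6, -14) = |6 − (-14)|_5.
d_5(6, -14) = 1/5

Step 1 — x − y = 6 − (-14) = 20. Step 2 — v_5(20) = 1 (factor: 20 = (5^1 · 4); the sign does not affect v_p). Step 3 — |x − y|_5 = 5^{-1} = 1/5.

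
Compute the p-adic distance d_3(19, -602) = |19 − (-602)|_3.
d_3(19, -602) = 1/27

Step 1 — x − y = 19 − (-602) = 621. Step 2 — v_3(621) = 3 (factor: 621 = (3^3 · 23); the sign does not affect v_p). Step 3 — |x − y|_3 = 3^{-3} = 1/27.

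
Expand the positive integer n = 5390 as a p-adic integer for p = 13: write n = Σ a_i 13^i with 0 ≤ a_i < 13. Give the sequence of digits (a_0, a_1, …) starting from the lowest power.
(a_0, a_1, …) = (8, 11, 5, 2)

Repeated division by 13 gives the digits low-to-high: 5390 = 8 + 11·13^1 + 5·13^2 + 2·13^3. Digit sequence: (8, 11, 5, 2).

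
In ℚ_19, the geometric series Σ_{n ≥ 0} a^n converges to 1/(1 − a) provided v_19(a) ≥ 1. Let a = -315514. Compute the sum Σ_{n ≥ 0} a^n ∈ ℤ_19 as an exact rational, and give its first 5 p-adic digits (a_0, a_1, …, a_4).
Σ a^n = 1/(1 − a) = 1/315515;  first 5 digits = (1, 0, 0, 11, 16)

v_19(a) = 3 ≥ 1, so the series converges in ℤ_19 to 1/(1 − a) = 1/(1 − (-315514)) = 1/315515. Expand this rational in ℤ_19: compute digits iteratively via d_i = x_i mod 19, x_{i+1} = (x_i − d_i)/19. The first 5 digits are (1, 0, 0, 11, 16).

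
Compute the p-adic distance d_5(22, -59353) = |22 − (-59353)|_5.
d_5(22, -59353) = 1/3125

Step 1 — x − y = 22 − (-59353) = 59375. Step 2 — v_5(59375) = 5 (factor: 59375 = (5^5 · 19); the sign does not affect v_p). Step 3 — |x − y|_5 = 5^{-5} = 1/3125.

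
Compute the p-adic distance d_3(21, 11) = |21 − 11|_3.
d_3(21, 11) = 1

Step 1 — x − y = 21 − 11 = 10. Step 2 — v_3(10) = 0 (factor: 10 = (3^0 · 10); the sign does not affect v_p). Step 3 — |x − y|_3 = 3^{0} = 1.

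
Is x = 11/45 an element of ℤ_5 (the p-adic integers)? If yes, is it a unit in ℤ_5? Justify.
x ∉ ℤ_5 (v_5(x) = -1 < 0)

ℤ_5 = {x ∈ ℚ_5 : v_5(x) ≥ 0} and ℤ_5^× = {x ∈ ℤ_5 : v_5(x) = 0}. Here v_5(11/45) = v_5(num) − v_5(den) = -1; compare against these criteria.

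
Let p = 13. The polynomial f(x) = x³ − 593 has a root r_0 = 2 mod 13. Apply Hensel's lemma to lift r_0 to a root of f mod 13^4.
r_3 = 1952 (mod 28561)

Hensel: r_{i+1} = r_i − f(r_i)/f′(r_i) mod 13^{i+2}, where f′(x) = 3x². Iterate:
  r_0 = 2 (mod 13)
  r_1 = 93 (mod 169)
  r_2 = 1952 (mod 2197)
  r_3 = 1952 (mod 28561)
Final: r = 1952 with f(r) ≡ 0 mod 13^4.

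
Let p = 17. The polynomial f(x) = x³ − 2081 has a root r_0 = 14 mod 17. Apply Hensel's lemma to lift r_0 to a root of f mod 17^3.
r_2 = 3329 (mod 4913)

Hensel: r_{i+1} = r_i − f(r_i)/f′(r_i) mod 17^{i+2}, where f′(x) = 3x². Iterate:
  r_0 = 14 (mod 17)
  r_1 = 150 (mod 289)
  r_2 = 3329 (mod 4913)
Final: r = 3329 with f(r) ≡ 0 mod 17^3.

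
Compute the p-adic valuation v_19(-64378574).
v_19(-64378574) = 5

v_19(n) is the largest exponent k such that 19^k divides n. Factor out: -64378574 = -19^5 · 26. (Sign doesn't affect v_p.) So v_19(-64378574) = 5.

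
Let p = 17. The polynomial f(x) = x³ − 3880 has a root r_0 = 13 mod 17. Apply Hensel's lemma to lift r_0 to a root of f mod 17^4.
r_3 = 74881 (mod 83521)

Hensel: r_{i+1} = r_i − f(r_i)/f′(r_i) mod 17^{i+2}, where f′(x) = 3x². Iterate:
  r_0 = 13 (mod 17)
  r_1 = 30 (mod 289)
  r_2 = 1186 (mod 4913)
  r_3 = 74881 (mod 83521)
Final: r = 74881 with f(r) ≡ 0 mod 17^4.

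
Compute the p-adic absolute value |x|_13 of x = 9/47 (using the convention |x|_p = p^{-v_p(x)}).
|9/47|_13 = 1

Step 1 — compute v_13(x) by factoring powers of 13 out of the numerator and denominator: v_13(9/47) = 0. Step 2 — apply |x|_p = p^{-v_p(x)} = 13^{0} = 1.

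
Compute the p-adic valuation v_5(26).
v_5(26) = 0

v_5(n) is the largest exponent k such that 5^k divides n. Factor out: 26 = 5^0 · 26. (Sign doesn't affect v_p.) So v_5(26) = 0.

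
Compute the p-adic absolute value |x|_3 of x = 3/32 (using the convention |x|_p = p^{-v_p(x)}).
|3/32|_3 = 1/3

Step 1 — compute v_3(x) by factoring powers of 3 out of the numerator and denominator: v_3(3/32) = 1. Step 2 — apply |x|_p = p^{-v_p(x)} = 3^{-1} = 1/3.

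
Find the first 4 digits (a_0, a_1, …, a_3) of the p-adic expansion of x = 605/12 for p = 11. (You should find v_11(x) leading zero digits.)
(a_0, …, a_3) = (0, 0, 5, 6)

v_11(605/12) = 2, so a_0 = ... = a_1 = 0. Factor out: x = 11^2 · u with u = 5/12 a unit in ℤ_11. Expand u iteratively via a_{v+i} = u_i mod 11, u_{i+1} = (u_i − a_{v+i})/11:
  u_0 = 5/12;  a_2 = 5;  u_1 = (u_0 − 5)/11 = -5/12
  u_1 = -5/12;  a_3 = 6;  u_2 = (u_1 − 6)/11 = -7/12
Digits: (0, 0, 5, 6).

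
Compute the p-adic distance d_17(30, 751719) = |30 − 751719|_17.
d_17(30, 751719) = 1/83521

Step 1 — x − y = 30 − 751719 = -751689. Step 2 — v_17(-751689) = 4 (factor: -751689 = −(17^4 · 9); the sign does not affect v_p). Step 3 — |x − y|_17 = 17^{-4} = 1/83521.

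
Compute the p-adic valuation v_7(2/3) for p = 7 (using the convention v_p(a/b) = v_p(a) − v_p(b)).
v_7(2/3) = 0

Factor powers of 7 from the numerator and denominator of the reduced fraction: 2 = 7^0 · 2 and 3 = 7^0 · 3. Apply v_p(a/b) = v_p(a) − v_p(b): v_7(2/3) = 0 − 0 = 0.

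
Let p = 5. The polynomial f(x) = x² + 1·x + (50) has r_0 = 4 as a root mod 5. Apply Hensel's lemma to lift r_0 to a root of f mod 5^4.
r_3 = 49 (mod 625)

Hensel: r_{i+1} = r_i − f(r_i)·(f′(r_i))^{-1} mod 5^{i+2}, f′(x) = 2x + 1. Iterate:
  r_0 = 4 (mod 5)
  r_1 = 24 (mod 25)
  r_2 = 49 (mod 125)
  r_3 = 49 (mod 625)
Final: r = 49 satisfies f(r) ≡ 0 mod 5^4.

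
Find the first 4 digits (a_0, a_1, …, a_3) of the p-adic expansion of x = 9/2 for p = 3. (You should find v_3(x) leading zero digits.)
(a_0, …, a_3) = (0, 0, 2, 1)

v_3(9/2) = 2, so a_0 = ... = a_1 = 0. Factor out: x = 3^2 · u with u = 1/2 a unit in ℤ_3. Expand u iteratively via a_{v+i} = u_i mod 3, u_{i+1} = (u_i − a_{v+i})/3:
  u_0 = 1/2;  a_2 = 2;  u_1 = (u_0 − 2)/3 = -1/2
  u_1 = -1/2;  a_3 = 1;  u_2 = (u_1 − 1)/3 = -1/2
Digits: (0, 0, 2, 1).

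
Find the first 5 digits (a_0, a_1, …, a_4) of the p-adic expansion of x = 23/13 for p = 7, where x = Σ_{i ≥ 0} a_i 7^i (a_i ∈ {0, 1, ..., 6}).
(a_0, …, a_4) = (5, 6, 5, 4, 2)

v_7(23/13) = 0 (numerator and denominator both coprime to 7), so x ∈ ℤ_7^×. Compute digits iteratively via a_i = x_i mod 7, x_{i+1} = (x_i − a_i)/7, with x_0 = x:
  x_0 = 23/13;  a_0 = 5;  x_1 = (x_0 − 5)/7 = -6/13
  x_1 = -6/13;  a_1 = 6;  x_2 = (x_1 − 6)/7 = -12/13
  x_2 = -12/13;  a_2 = 5;  x_3 = (x_2 − 5)/7 = -11/13
  x_3 = -11/13;  a_3 = 4;  x_4 = (x_3 − 4)/7 = -9/13
  x_4 = -9/13;  a_4 = 2;  x_5 = (x_4 − 2)/7 = -5/13
Digits: (5, 6, 5, 4, 2).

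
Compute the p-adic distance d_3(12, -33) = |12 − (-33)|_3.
d_3(12, -33) = 1/9

Step 1 — x − y = 12 − (-33) = 45. Step 2 — v_3(45) = 2 (factor: 45 = (3^2 · 5); the sign does not affect v_p). Step 3 — |x − y|_3 = 3^{-2} = 1/9.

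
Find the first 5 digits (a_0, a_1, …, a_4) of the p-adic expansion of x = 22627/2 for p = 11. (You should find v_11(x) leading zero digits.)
(a_0, …, a_4) = (0, 0, 0, 3, 6)

v_11(22627/2) = 3, so a_0 = ... = a_2 = 0. Factor out: x = 11^3 · u with u = 17/2 a unit in ℤ_11. Expand u iteratively via a_{v+i} = u_i mod 11, u_{i+1} = (u_i − a_{v+i})/11:
  u_0 = 17/2;  a_3 = 3;  u_1 = (u_0 − 3)/11 = 1/2
  u_1 = 1/2;  a_4 = 6;  u_2 = (u_1 − 6)/11 = -1/2
Digits: (0, 0, 0, 3, 6).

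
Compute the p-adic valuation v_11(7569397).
v_11(7569397) = 5

v_11(n) is the largest exponent k such that 11^k divides n. Factor out: 7569397 = 11^5 · 47. (Sign doesn't affect v_p.) So v_11(7569397) = 5.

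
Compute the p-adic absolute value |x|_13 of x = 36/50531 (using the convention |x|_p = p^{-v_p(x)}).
|36/50531|_13 = 2197

Step 1 — compute v_13(x) by factoring powers of 13 out of the numerator and denominator: v_13(36/50531) = -3. Step 2 — apply |x|_p = p^{-v_p(x)} = 13^{3} = 2197.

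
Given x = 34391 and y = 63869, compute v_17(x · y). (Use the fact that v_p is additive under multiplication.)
v_17(2196518779) = 6

v_p(x) = 3 (factor: 34391 = 17^3 · 7); v_p(y) = 3 (factor: 63869 = 17^3 · 13). Additivity: v_p(xy) = v_p(x) + v_p(y) = 3 + 3 = 6. (Direct check: xy = 2196518779 = 17^6 · (91).)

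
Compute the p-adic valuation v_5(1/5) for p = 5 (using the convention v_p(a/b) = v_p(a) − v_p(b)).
v_5(1/5) = -1

Factor powers of 5 from the numerator and denominator of the reduced fraction: 1 = 5^0 · 1 and 5 = 5^1 · 1. Apply v_p(a/b) = v_p(a) − v_p(b): v_5(1/5) = 0 − 1 = -1.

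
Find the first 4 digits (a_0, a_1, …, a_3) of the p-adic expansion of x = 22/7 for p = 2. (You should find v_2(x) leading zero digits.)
(a_0, …, a_3) = (0, 1, 0, 1)

v_2(22/7) = 1, so a_0 = ... = a_0 = 0. Factor out: x = 2^1 · u with u = 11/7 a unit in ℤ_2. Expand u iteratively via a_{v+i} = u_i mod 2, u_{i+1} = (u_i − a_{v+i})/2:
  u_0 = 11/7;  a_1 = 1;  u_1 = (u_0 − 1)/2 = 2/7
  u_1 = 2/7;  a_2 = 0;  u_2 = (u_1 − 0)/2 = 1/7
  u_2 = 1/7;  a_3 = 1;  u_3 = (u_2 − 1)/2 = -3/7
Digits: (0, 1, 0, 1).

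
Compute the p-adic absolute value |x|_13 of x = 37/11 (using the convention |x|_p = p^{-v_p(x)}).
|37/11|_13 = 1

Step 1 — compute v_13(x) by factoring powers of 13 out of the numerator and denominator: v_13(37/11) = 0. Step 2 — apply |x|_p = p^{-v_p(x)} = 13^{0} = 1.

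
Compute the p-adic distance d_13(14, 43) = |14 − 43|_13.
d_13(14, 43) = 1

Step 1 — x − y = 14 − 43 = -29. Step 2 — v_13(-29) = 0 (factor: -29 = −(13^0 · 29); the sign does not affect v_p). Step 3 — |x − y|_13 = 13^{0} = 1.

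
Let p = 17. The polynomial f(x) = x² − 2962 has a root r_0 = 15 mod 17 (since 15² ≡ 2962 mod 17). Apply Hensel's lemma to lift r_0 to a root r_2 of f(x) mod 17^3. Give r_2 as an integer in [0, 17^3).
r_2 = 559 (mod 4913)

Hensel's recurrence: r_{i+1} = r_i − f(r_i)·(f′(r_i))^{-1} mod 17^{i+2}, with f′(x) = 2x. Iterate:
  r_0 = 15 (mod 17)
  r_1 = 270 (mod 289)
  r_2 = 559 (mod 4913)
Final: r_2 = 559, and one checks f(r_2) ≡ 0 mod 17^3.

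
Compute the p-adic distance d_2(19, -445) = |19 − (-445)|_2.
d_2(19, -445) = 1/16

Step 1 — x − y = 19 − (-445) = 464. Step 2 — v_2(464) = 4 (factor: 464 = (2^4 · 29); the sign does not affect v_p). Step 3 — |x − y|_2 = 2^{-4} = 1/16.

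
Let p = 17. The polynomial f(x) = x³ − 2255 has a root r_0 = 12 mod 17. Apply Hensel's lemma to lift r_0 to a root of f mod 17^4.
r_3 = 1202 (mod 83521)

Hensel: r_{i+1} = r_i − f(r_i)/f′(r_i) mod 17^{i+2}, where f′(x) = 3x². Iterate:
  r_0 = 12 (mod 17)
  r_1 = 46 (mod 289)
  r_2 = 1202 (mod 4913)
  r_3 = 1202 (mod 83521)
Final: r = 1202 with f(r) ≡ 0 mod 17^4.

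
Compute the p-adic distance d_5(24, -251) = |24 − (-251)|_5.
d_5(24, -251) = 1/25

Step 1 — x − y = 24 − (-251) = 275. Step 2 — v_5(275) = 2 (factor: 275 = (5^2 · 11); the sign does not affect v_p). Step 3 — |x − y|_5 = 5^{-2} = 1/25.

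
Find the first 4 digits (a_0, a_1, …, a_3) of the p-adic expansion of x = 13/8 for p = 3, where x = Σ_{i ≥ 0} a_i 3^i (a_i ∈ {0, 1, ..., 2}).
(a_0, …, a_3) = (2, 1, 0, 1)

v_3(13/8) = 0 (numerator and denominator both coprime to 3), so x ∈ ℤ_3^×. Compute digits iteratively via a_i = x_i mod 3, x_{i+1} = (x_i − a_i)/3, with x_0 = x:
  x_0 = 13/8;  a_0 = 2;  x_1 = (x_0 − 2)/3 = -1/8
  x_1 = -1/8;  a_1 = 1;  x_2 = (x_1 − 1)/3 = -3/8
  x_2 = -3/8;  a_2 = 0;  x_3 = (x_2 − 0)/3 = -1/8
  x_3 = -1/8;  a_3 = 1;  x_4 = (x_3 − 1)/3 = -3/8
Digits: (2, 1, 0, 1).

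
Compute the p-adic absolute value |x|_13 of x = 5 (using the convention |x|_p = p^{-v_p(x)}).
|5|_13 = 1

Step 1 — compute v_13(x) by factoring powers of 13 out of the numerator and denominator: v_13(5) = 0. Step 2 — apply |x|_p = p^{-v_p(x)} = 13^{0} = 1.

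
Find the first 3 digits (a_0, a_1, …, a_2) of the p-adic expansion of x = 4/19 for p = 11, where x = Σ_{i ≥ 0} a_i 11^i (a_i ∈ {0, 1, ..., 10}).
(a_0, …, a_2) = (6, 7, 8)

v_11(4/19) = 0 (numerator and denominator both coprime to 11), so x ∈ ℤ_11^×. Compute digits iteratively via a_i = x_i mod 11, x_{i+1} = (x_i − a_i)/11, with x_0 = x:
  x_0 = 4/19;  a_0 = 6;  x_1 = (x_0 − 6)/11 = -10/19
  x_1 = -10/19;  a_1 = 7;  x_2 = (x_1 − 7)/11 = -13/19
  x_2 = -13/19;  a_2 = 8;  x_3 = (x_2 − 8)/11 = -15/19
Digits: (6, 7, 8).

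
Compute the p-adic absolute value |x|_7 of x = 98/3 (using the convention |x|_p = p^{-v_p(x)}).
|98/3|_7 = 1/49

Step 1 — compute v_7(x) by factoring powers of 7 out of the numerator and denominator: v_7(98/3) = 2. Step 2 — apply |x|_p = p^{-v_p(x)} = 7^{-2} = 1/49.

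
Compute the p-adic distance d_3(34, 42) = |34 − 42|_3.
d_3(34, 42) = 1

Step 1 — x − y = 34 − 42 = -8. Step 2 — v_3(-8) = 0 (factor: -8 = −(3^0 · 8); the sign does not affect v_p). Step 3 — |x − y|_3 = 3^{0} = 1.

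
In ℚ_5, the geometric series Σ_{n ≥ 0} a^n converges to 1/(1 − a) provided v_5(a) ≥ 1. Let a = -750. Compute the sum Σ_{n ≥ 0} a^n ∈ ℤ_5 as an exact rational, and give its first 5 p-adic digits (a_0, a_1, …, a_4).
Σ a^n = 1/(1 − a) = 1/751;  first 5 digits = (1, 0, 0, 4, 3)

v_5(a) = 3 ≥ 1, so the series converges in ℤ_5 to 1/(1 − a) = 1/(1 − (-750)) = 1/751. Expand this rational in ℤ_5: compute digits iteratively via d_i = x_i mod 5, x_{i+1} = (x_i − d_i)/5. The first 5 digits are (1, 0, 0, 4, 3).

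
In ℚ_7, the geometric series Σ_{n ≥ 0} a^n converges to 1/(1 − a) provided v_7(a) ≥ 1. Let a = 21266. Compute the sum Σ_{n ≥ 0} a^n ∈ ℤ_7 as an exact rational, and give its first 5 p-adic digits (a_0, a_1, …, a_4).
Σ a^n = 1/(1 − a) = -1/21265;  first 5 digits = (1, 0, 0, 6, 1)

v_7(a) = 3 ≥ 1, so the series converges in ℤ_7 to 1/(1 − a) = 1/(1 − 21266) = -1/21265. Expand this rational in ℤ_7: compute digits iteratively via d_i = x_i mod 7, x_{i+1} = (x_i − d_i)/7. The first 5 digits are (1, 0, 0, 6, 1).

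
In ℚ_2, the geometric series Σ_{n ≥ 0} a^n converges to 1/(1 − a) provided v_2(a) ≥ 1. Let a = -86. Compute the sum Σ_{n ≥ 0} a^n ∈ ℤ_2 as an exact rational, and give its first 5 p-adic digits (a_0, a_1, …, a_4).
Σ a^n = 1/(1 − a) = 1/87;  first 5 digits = (1, 1, 1, 0, 0)

v_2(a) = 1 ≥ 1, so the series converges in ℤ_2 to 1/(1 − a) = 1/(1 − (-86)) = 1/87. Expand this rational in ℤ_2: compute digits iteratively via d_i = x_i mod 2, x_{i+1} = (x_i − d_i)/2. The first 5 digits are (1, 1, 1, 0, 0).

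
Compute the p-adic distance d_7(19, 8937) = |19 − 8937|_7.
d_7(19, 8937) = 1/343

Step 1 — x − y = 19 − 8937 = -8918. Step 2 — v_7(-8918) = 3 (factor: -8918 = −(7^3 · 26); the sign does not affect v_p). Step 3 — |x − y|_7 = 7^{-3} = 1/343.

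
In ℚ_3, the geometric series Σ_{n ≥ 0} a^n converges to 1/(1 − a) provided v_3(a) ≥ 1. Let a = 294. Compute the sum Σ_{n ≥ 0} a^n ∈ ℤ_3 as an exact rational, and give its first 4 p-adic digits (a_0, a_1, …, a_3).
Σ a^n = 1/(1 − a) = -1/293;  first 4 digits = (1, 2, 0, 1)

v_3(a) = 1 ≥ 1, so the series converges in ℤ_3 to 1/(1 − a) = 1/(1 − 294) = -1/293. Expand this rational in ℤ_3: compute digits iteratively via d_i = x_i mod 3, x_{i+1} = (x_i − d_i)/3. The first 4 digits are (1, 2, 0, 1).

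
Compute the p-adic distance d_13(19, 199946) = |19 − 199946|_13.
d_13(19, 199946) = 1/28561

Step 1 — x − y = 19 − 199946 = -199927. Step 2 — v_13(-199927) = 4 (factor: -199927 = −(13^4 · 7); the sign does not affect v_p). Step 3 — |x − y|_13 = 13^{-4} = 1/28561.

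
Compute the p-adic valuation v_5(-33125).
v_5(-33125) = 4

v_5(n) is the largest exponent k such that 5^k divides n. Factor out: -33125 = -5^4 · 53. (Sign doesn't affect v_p.) So v_5(-33125) = 4.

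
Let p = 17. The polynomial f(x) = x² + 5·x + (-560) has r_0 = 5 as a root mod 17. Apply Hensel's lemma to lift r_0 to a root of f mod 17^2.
r_1 = 39 (mod 289)

Hensel: r_{i+1} = r_i − f(r_i)·(f′(r_i))^{-1} mod 17^{i+2}, f′(x) = 2x + 5. Iterate:
  r_0 = 5 (mod 17)
  r_1 = 39 (mod 289)
Final: r = 39 satisfies f(r) ≡ 0 mod 17^2.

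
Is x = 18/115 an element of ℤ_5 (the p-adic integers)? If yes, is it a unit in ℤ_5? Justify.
x ∉ ℤ_5 (v_5(x) = -1 < 0)

ℤ_5 = {x ∈ ℚ_5 : v_5(x) ≥ 0} and ℤ_5^× = {x ∈ ℤ_5 : v_5(x) = 0}. Here v_5(18/115) = v_5(num) − v_5(den) = -1; compare against these criteria.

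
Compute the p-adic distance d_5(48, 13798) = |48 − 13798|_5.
d_5(48, 13798) = 1/625

Step 1 — x − y = 48 − 13798 = -13750. Step 2 — v_5(-13750) = 4 (factor: -13750 = −(5^4 · 22); the sign does not affect v_p). Step 3 — |x − y|_5 = 5^{-4} = 1/625.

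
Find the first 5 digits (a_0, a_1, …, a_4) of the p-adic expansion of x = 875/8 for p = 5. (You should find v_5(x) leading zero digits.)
(a_0, …, a_4) = (0, 0, 0, 4, 0)

v_5(875/8) = 3, so a_0 = ... = a_2 = 0. Factor out: x = 5^3 · u with u = 7/8 a unit in ℤ_5. Expand u iteratively via a_{v+i} = u_i mod 5, u_{i+1} = (u_i − a_{v+i})/5:
  u_0 = 7/8;  a_3 = 4;  u_1 = (u_0 − 4)/5 = -5/8
  u_1 = -5/8;  a_4 = 0;  u_2 = (u_1 − 0)/5 = -1/8
Digits: (0, 0, 0, 4, 0).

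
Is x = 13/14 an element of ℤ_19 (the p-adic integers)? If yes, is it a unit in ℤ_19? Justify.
x ∈ ℤ_19^× (unit); v_19(x) = 0

ℤ_19 = {x ∈ ℚ_19 : v_19(x) ≥ 0} and ℤ_19^× = {x ∈ ℤ_19 : v_19(x) = 0}. Here v_19(13/14) = v_19(num) − v_19(den) = 0; compare against these criteria.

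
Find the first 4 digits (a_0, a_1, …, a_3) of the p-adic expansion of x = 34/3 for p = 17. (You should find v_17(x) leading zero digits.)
(a_0, …, a_3) = (0, 12, 5, 11)

v_17(34/3) = 1, so a_0 = ... = a_0 = 0. Factor out: x = 17^1 · u with u = 2/3 a unit in ℤ_17. Expand u iteratively via a_{v+i} = u_i mod 17, u_{i+1} = (u_i − a_{v+i})/17:
  u_0 = 2/3;  a_1 = 12;  u_1 = (u_0 − 12)/17 = -2/3
  u_1 = -2/3;  a_2 = 5;  u_2 = (u_1 − 5)/17 = -1/3
  u_2 = -1/3;  a_3 = 11;  u_3 = (u_2 − 11)/17 = -2/3
Digits: (0, 12, 5, 11).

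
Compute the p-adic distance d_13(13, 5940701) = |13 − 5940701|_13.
d_13(13, 5940701) = 1/371293

Step 1 — x − y = 13 − 5940701 = -5940688. Step 2 — v_13(-5940688) = 5 (factor: -5940688 = −(13^5 · 16); the sign does not affect v_p). Step 3 — |x − y|_13 = 13^{-5} = 1/371293.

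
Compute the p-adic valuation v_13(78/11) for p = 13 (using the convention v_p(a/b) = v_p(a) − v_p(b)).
v_13(78/11) = 1

Factor powers of 13 from the numerator and denominator of the reduced fraction: 78 = 13^1 · 6 and 11 = 13^0 · 11. Apply v_p(a/b) = v_p(a) − v_p(b): v_13(78/11) = 1 − 0 = 1.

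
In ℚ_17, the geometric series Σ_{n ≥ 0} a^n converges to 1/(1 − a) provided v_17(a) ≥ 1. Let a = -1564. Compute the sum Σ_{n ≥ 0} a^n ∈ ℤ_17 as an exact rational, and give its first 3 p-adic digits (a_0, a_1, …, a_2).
Σ a^n = 1/(1 − a) = 1/1565;  first 3 digits = (1, 10, 9)

v_17(a) = 1 ≥ 1, so the series converges in ℤ_17 to 1/(1 − a) = 1/(1 − (-1564)) = 1/1565. Expand this rational in ℤ_17: compute digits iteratively via d_i = x_i mod 17, x_{i+1} = (x_i − d_i)/17. The first 3 digits are (1, 10, 9).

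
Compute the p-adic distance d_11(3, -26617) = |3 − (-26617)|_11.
d_11(3, -26617) = 1/1331

Step 1 — x − y = 3 − (-26617) = 26620. Step 2 — v_11(26620) = 3 (factor: 26620 = (11^3 · 20); the sign does not affect v_p). Step 3 — |x − y|_11 = 11^{-3} = 1/1331.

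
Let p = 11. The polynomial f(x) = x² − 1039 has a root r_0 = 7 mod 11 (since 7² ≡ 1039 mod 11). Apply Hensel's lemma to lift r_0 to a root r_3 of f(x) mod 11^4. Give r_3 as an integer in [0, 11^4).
r_3 = 12074 (mod 14641)

Hensel's recurrence: r_{i+1} = r_i − f(r_i)·(f′(r_i))^{-1} mod 11^{i+2}, with f′(x) = 2x. Iterate:
  r_0 = 7 (mod 11)
  r_1 = 95 (mod 121)
  r_2 = 95 (mod 1331)
  r_3 = 12074 (mod 14641)
Final: r_3 = 12074, and one checks f(r_3) ≡ 0 mod 11^4.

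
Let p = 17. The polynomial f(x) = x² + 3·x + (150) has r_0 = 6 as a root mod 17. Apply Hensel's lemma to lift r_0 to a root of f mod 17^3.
r_2 = 1264 (mod 4913)

Hensel: r_{i+1} = r_i − f(r_i)·(f′(r_i))^{-1} mod 17^{i+2}, f′(x) = 2x + 3. Iterate:
  r_0 = 6 (mod 17)
  r_1 = 108 (mod 289)
  r_2 = 1264 (mod 4913)
Final: r = 1264 satisfies f(r) ≡ 0 mod 17^3.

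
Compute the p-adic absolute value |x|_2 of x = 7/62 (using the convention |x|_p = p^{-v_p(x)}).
|7/62|_2 = 2

Step 1 — compute v_2(x) by factoring powers of 2 out of the numerator and denominator: v_2(7/62) = -1. Step 2 — apply |x|_p = p^{-v_p(x)} = 2^{1} = 2.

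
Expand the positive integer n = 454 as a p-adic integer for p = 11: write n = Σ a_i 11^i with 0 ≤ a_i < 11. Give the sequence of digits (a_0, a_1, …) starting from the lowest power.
(a_0, a_1, …) = (3, 8, 3)

Repeated division by 11 gives the digits low-to-high: 454 = 3 + 8·11^1 + 3·11^2. Digit sequence: (3, 8, 3).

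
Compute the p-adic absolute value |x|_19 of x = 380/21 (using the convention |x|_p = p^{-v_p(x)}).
|380/21|_19 = 1/19

Step 1 — compute v_19(x) by factoring powers of 19 out of the numerator and denominator: v_19(380/21) = 1. Step 2 — apply |x|_p = p^{-v_p(x)} = 19^{-1} = 1/19.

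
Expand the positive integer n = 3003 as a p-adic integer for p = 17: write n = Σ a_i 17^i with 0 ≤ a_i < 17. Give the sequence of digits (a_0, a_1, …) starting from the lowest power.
(a_0, a_1, …) = (11, 6, 10)

Repeated division by 17 gives the digits low-to-high: 3003 = 11 + 6·17^1 + 10·17^2. Digit sequence: (11, 6, 10).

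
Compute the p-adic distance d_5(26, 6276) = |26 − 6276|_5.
d_5(26, 6276) = 1/3125

Step 1 — x − y = 26 − 6276 = -6250. Step 2 — v_5(-6250) = 5 (factor: -6250 = −(5^5 · 2); the sign does not affect v_p). Step 3 — |x − y|_5 = 5^{-5} = 1/3125.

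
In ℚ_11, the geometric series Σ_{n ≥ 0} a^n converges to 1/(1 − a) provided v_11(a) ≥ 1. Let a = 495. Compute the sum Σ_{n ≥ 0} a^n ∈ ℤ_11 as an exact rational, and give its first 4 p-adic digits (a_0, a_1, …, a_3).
Σ a^n = 1/(1 − a) = -1/494;  first 4 digits = (1, 1, 5, 9)

v_11(a) = 1 ≥ 1, so the series converges in ℤ_11 to 1/(1 − a) = 1/(1 − 495) = -1/494. Expand this rational in ℤ_11: compute digits iteratively via d_i = x_i mod 11, x_{i+1} = (x_i − d_i)/11. The first 4 digits are (1, 1, 5, 9).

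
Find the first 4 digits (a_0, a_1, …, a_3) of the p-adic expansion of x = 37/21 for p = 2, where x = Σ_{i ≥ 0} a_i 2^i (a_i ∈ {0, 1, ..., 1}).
(a_0, …, a_3) = (1, 0, 0, 0)

v_2(37/21) = 0 (numerator and denominator both coprime to 2), so x ∈ ℤ_2^×. Compute digits iteratively via a_i = x_i mod 2, x_{i+1} = (x_i − a_i)/2, with x_0 = x:
  x_0 = 37/21;  a_0 = 1;  x_1 = (x_0 − 1)/2 = 8/21
  x_1 = 8/21;  a_1 = 0;  x_2 = (x_1 − 0)/2 = 4/21
  x_2 = 4/21;  a_2 = 0;  x_3 = (x_2 − 0)/2 = 2/21
  x_3 = 2/21;  a_3 = 0;  x_4 = (x_3 − 0)/2 = 1/21
Digits: (1, 0, 0, 0).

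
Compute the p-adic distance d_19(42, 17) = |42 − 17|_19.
d_19(42, 17) = 1

Step 1 — x − y = 42 − 17 = 25. Step 2 — v_19(25) = 0 (factor: 25 = (19^0 · 25); the sign does not affect v_p). Step 3 — |x − y|_19 = 19^{0} = 1.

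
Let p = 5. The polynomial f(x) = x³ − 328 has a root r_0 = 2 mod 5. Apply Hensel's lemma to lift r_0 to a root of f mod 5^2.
r_1 = 12 (mod 25)

Hensel: r_{i+1} = r_i − f(r_i)/f′(r_i) mod 5^{i+2}, where f′(x) = 3x². Iterate:
  r_0 = 2 (mod 5)
  r_1 = 12 (mod 25)
Final: r = 12 with f(r) ≡ 0 mod 5^2.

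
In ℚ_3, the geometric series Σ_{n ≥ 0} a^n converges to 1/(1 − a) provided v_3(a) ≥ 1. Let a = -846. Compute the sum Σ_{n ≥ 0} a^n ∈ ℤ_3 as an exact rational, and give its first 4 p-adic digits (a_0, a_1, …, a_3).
Σ a^n = 1/(1 − a) = 1/847;  first 4 digits = (1, 0, 2, 1)

v_3(a) = 2 ≥ 1, so the series converges in ℤ_3 to 1/(1 − a) = 1/(1 − (-846)) = 1/847. Expand this rational in ℤ_3: compute digits iteratively via d_i = x_i mod 3, x_{i+1} = (x_i − d_i)/3. The first 4 digits are (1, 0, 2, 1).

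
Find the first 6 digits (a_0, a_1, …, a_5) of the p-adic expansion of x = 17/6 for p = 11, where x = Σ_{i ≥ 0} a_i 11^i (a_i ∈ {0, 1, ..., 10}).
(a_0, …, a_5) = (1, 2, 9, 1, 9, 1)

v_11(17/6) = 0 (numerator and denominator both coprime to 11), so x ∈ ℤ_11^×. Compute digits iteratively via a_i = x_i mod 11, x_{i+1} = (x_i − a_i)/11, with x_0 = x:
  x_0 = 17/6;  a_0 = 1;  x_1 = (x_0 − 1)/11 = 1/6
  x_1 = 1/6;  a_1 = 2;  x_2 = (x_1 − 2)/11 = -1/6
  x_2 = -1/6;  a_2 = 9;  x_3 = (x_2 − 9)/11 = -5/6
  x_3 = -5/6;  a_3 = 1;  x_4 = (x_3 − 1)/11 = -1/6
  x_4 = -1/6;  a_4 = 9;  x_5 = (x_4 − 9)/11 = -5/6
  x_5 = -5/6;  a_5 = 1;  x_6 = (x_5 − 1)/11 = -1/6
Digits: (1, 2, 9, 1, 9, 1).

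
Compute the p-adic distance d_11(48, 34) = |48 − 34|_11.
d_11(48, 34) = 1

Step 1 — x − y = 48 − 34 = 14. Step 2 — v_11(14) = 0 (factor: 14 = (11^0 · 14); the sign does not affect v_p). Step 3 — |x − y|_11 = 11^{0} = 1.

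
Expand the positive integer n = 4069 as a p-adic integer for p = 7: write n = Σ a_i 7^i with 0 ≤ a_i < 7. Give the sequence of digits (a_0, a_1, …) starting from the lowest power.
(a_0, a_1, …) = (2, 0, 6, 4, 1)

Repeated division by 7 gives the digits low-to-high: 4069 = 2 + 6·7^2 + 4·7^3 + 1·7^4. Digit sequence: (2, 0, 6, 4, 1).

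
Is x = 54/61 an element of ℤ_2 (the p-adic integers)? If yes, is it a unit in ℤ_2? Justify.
x ∈ ℤ_2 but not a unit; v_2(x) = 1 > 0

ℤ_2 = {x ∈ ℚ_2 : v_2(x) ≥ 0} and ℤ_2^× = {x ∈ ℤ_2 : v_2(x) = 0}. Here v_2(54/61) = v_2(num) − v_2(den) = 1; compare against these criteria.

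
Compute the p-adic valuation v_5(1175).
v_5(1175) = 2

v_5(n) is the largest exponent k such that 5^k divides n. Factor out: 1175 = 5^2 · 47. (Sign doesn't affect v_p.) So v_5(1175) = 2.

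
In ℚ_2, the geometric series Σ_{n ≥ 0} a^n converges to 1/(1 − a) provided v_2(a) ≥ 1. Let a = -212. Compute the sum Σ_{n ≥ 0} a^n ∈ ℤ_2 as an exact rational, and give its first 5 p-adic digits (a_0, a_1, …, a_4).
Σ a^n = 1/(1 − a) = 1/213;  first 5 digits = (1, 0, 1, 1, 1)

v_2(a) = 2 ≥ 1, so the series converges in ℤ_2 to 1/(1 − a) = 1/(1 − (-212)) = 1/213. Expand this rational in ℤ_2: compute digits iteratively via d_i = x_i mod 2, x_{i+1} = (x_i − d_i)/2. The first 5 digits are (1, 0, 1, 1, 1).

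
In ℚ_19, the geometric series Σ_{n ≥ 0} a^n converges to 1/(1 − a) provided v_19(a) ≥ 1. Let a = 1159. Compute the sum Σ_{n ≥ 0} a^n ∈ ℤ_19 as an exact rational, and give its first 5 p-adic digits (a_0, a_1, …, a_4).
Σ a^n = 1/(1 − a) = -1/1158;  first 5 digits = (1, 4, 0, 13, 14)

v_19(a) = 1 ≥ 1, so the series converges in ℤ_19 to 1/(1 − a) = 1/(1 − 1159) = -1/1158. Expand this rational in ℤ_19: compute digits iteratively via d_i = x_i mod 19, x_{i+1} = (x_i − d_i)/19. The first 5 digits are (1, 4, 0, 13, 14).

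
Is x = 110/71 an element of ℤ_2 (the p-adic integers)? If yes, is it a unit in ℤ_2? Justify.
x ∈ ℤ_2 but not a unit; v_2(x) = 1 > 0

ℤ_2 = {x ∈ ℚ_2 : v_2(x) ≥ 0} and ℤ_2^× = {x ∈ ℤ_2 : v_2(x) = 0}. Here v_2(110/71) = v_2(num) − v_2(den) = 1; compare against these criteria.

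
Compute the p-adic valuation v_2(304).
v_2(304) = 4

v_2(n) is the largest exponent k such that 2^k divides n. Factor out: 304 = 2^4 · 19. (Sign doesn't affect v_p.) So v_2(304) = 4.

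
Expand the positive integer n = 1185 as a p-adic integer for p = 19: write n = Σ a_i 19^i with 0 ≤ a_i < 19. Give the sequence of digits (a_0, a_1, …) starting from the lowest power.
(a_0, a_1, …) = (7, 5, 3)

Repeated division by 19 gives the digits low-to-high: 1185 = 7 + 5·19^1 + 3·19^2. Digit sequence: (7, 5, 3).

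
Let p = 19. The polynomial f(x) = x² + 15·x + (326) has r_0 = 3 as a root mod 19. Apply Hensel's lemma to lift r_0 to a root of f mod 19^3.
r_2 = 4145 (mod 6859)

Hensel: r_{i+1} = r_i − f(r_i)·(f′(r_i))^{-1} mod 19^{i+2}, f′(x) = 2x + 15. Iterate:
  r_0 = 3 (mod 19)
  r_1 = 174 (mod 361)
  r_2 = 4145 (mod 6859)
Final: r = 4145 satisfies f(r) ≡ 0 mod 19^3.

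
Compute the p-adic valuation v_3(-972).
v_3(-972) = 5

v_3(n) is the largest exponent k such that 3^k divides n. Factor out: -972 = -3^5 · 4. (Sign doesn't affect v_p.) So v_3(-972) = 5.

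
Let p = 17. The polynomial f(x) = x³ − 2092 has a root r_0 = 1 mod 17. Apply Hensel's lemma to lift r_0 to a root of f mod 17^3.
r_2 = 1276 (mod 4913)

Hensel: r_{i+1} = r_i − f(r_i)/f′(r_i) mod 17^{i+2}, where f′(x) = 3x². Iterate:
  r_0 = 1 (mod 17)
  r_1 = 120 (mod 289)
  r_2 = 1276 (mod 4913)
Final: r = 1276 with f(r) ≡ 0 mod 17^3.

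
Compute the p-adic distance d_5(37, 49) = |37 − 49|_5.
d_5(37, 49) = 1

Step 1 — x − y = 37 − 49 = -12. Step 2 — v_5(-12) = 0 (factor: -12 = −(5^0 · 12); the sign does not affect v_p). Step 3 — |x − y|_5 = 5^{0} = 1.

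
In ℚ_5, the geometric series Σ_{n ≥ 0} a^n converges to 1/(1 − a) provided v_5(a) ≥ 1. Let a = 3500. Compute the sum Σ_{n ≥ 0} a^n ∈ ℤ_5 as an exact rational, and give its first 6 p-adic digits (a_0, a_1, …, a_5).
Σ a^n = 1/(1 − a) = -1/3499;  first 6 digits = (1, 0, 0, 3, 0, 1)

v_5(a) = 3 ≥ 1, so the series converges in ℤ_5 to 1/(1 − a) = 1/(1 − 3500) = -1/3499. Expand this rational in ℤ_5: compute digits iteratively via d_i = x_i mod 5, x_{i+1} = (x_i − d_i)/5. The first 6 digits are (1, 0, 0, 3, 0, 1).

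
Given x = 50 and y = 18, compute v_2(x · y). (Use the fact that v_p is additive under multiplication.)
v_2(900) = 2

v_p(x) = 1 (factor: 50 = 2^1 · 25); v_p(y) = 1 (factor: 18 = 2^1 · 9). Additivity: v_p(xy) = v_p(x) + v_p(y) = 1 + 1 = 2. (Direct check: xy = 900 = 2^2 · (225).)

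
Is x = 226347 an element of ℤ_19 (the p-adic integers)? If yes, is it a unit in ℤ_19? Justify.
x ∈ ℤ_19 but not a unit; v_19(x) = 3 > 0

ℤ_19 = {x ∈ ℚ_19 : v_19(x) ≥ 0} and ℤ_19^× = {x ∈ ℤ_19 : v_19(x) = 0}. Here v_19(226347) = v_19(num) − v_19(den) = 3; compare against these criteria.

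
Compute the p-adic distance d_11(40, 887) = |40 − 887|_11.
d_11(40, 887) = 1/121

Step 1 — x − y = 40 − 887 = -847. Step 2 — v_11(-847) = 2 (factor: -847 = −(11^2 · 7); the sign does not affect v_p). Step 3 — |x − y|_11 = 11^{-2} = 1/121.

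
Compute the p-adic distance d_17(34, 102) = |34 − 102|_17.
d_17(34, 102) = 1/17

Step 1 — x − y = 34 − 102 = -68. Step 2 — v_17(-68) = 1 (factor: -68 = −(17^1 · 4); the sign does not affect v_p). Step 3 — |x − y|_17 = 17^{-1} = 1/17.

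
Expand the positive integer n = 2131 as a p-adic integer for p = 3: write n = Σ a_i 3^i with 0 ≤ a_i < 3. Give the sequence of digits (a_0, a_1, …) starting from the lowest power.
(a_0, a_1, …) = (1, 2, 2, 0, 2, 2, 2)

Repeated division by 3 gives the digits low-to-high: 2131 = 1 + 2·3^1 + 2·3^2 + 2·3^4 + 2·3^5 + 2·3^6. Digit sequence: (1, 2, 2, 0, 2, 2, 2).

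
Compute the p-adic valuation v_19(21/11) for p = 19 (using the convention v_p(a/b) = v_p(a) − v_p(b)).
v_19(21/11) = 0

Factor powers of 19 from the numerator and denominator of the reduced fraction: 21 = 19^0 · 21 and 11 = 19^0 · 11. Apply v_p(a/b) = v_p(a) − v_p(b): v_19(21/11) = 0 − 0 = 0.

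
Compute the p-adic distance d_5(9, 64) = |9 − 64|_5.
d_5(9, 64) = 1/5

Step 1 — x − y = 9 − 64 = -55. Step 2 — v_5(-55) = 1 (factor: -55 = −(5^1 · 11); the sign does not affect v_p). Step 3 — |x − y|_5 = 5^{-1} = 1/5.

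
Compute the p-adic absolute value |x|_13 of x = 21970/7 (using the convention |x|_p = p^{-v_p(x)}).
|21970/7|_13 = 1/2197

Step 1 — compute v_13(x) by factoring powers of 13 out of the numerator and denominator: v_13(21970/7) = 3. Step 2 — apply |x|_p = p^{-v_p(x)} = 13^{-3} = 1/2197.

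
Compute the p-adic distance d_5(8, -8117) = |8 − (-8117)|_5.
d_5(8, -8117) = 1/625

Step 1 — x − y = 8 − (-8117) = 8125. Step 2 — v_5(8125) = 4 (factor: 8125 = (5^4 · 13); the sign does not affect v_p). Step 3 — |x − y|_5 = 5^{-4} = 1/625.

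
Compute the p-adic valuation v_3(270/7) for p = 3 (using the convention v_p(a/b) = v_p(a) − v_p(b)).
v_3(270/7) = 3

Factor powers of 3 from the numerator and denominator of the reduced fraction: 270 = 3^3 · 10 and 7 = 3^0 · 7. Apply v_p(a/b) = v_p(a) − v_p(b): v_3(270/7) = 3 − 0 = 3.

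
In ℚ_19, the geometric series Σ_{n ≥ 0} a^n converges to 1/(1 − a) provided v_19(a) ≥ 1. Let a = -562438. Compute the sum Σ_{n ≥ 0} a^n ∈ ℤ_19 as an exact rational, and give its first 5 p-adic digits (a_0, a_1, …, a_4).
Σ a^n = 1/(1 − a) = 1/562439;  first 5 digits = (1, 0, 0, 13, 14)

v_19(a) = 3 ≥ 1, so the series converges in ℤ_19 to 1/(1 − a) = 1/(1 − (-562438)) = 1/562439. Expand this rational in ℤ_19: compute digits iteratively via d_i = x_i mod 19, x_{i+1} = (x_i − d_i)/19. The first 5 digits are (1, 0, 0, 13, 14).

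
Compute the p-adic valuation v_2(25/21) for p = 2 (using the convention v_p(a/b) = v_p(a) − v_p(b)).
v_2(25/21) = 0

Factor powers of 2 from the numerator and denominator of the reduced fraction: 25 = 2^0 · 25 and 21 = 2^0 · 21. Apply v_p(a/b) = v_p(a) − v_p(b): v_2(25/21) = 0 − 0 = 0.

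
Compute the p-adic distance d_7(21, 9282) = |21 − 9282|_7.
d_7(21, 9282) = 1/343

Step 1 — x − y = 21 − 9282 = -9261. Step 2 — v_7(-9261) = 3 (factor: -9261 = −(7^3 · 27); the sign does not affect v_p). Step 3 — |x − y|_7 = 7^{-3} = 1/343.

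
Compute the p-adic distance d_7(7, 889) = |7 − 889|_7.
d_7(7, 889) = 1/49

Step 1 — x − y = 7 − 889 = -882. Step 2 — v_7(-882) = 2 (factor: -882 = −(7^2 · 18); the sign does not affect v_p). Step 3 — |x − y|_7 = 7^{-2} = 1/49.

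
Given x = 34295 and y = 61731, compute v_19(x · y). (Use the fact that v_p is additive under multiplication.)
v_19(2117064645) = 6

v_p(x) = 3 (factor: 34295 = 19^3 · 5); v_p(y) = 3 (factor: 61731 = 19^3 · 9). Additivity: v_p(xy) = v_p(x) + v_p(y) = 3 + 3 = 6. (Direct check: xy = 2117064645 = 19^6 · (45).)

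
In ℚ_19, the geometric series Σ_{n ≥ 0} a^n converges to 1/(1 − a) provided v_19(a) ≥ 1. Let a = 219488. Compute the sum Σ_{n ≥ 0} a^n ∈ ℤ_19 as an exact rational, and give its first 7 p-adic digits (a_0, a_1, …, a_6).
Σ a^n = 1/(1 − a) = -1/219487;  first 7 digits = (1, 0, 0, 13, 1, 0, 17)

v_19(a) = 3 ≥ 1, so the series converges in ℤ_19 to 1/(1 − a) = 1/(1 − 219488) = -1/219487. Expand this rational in ℤ_19: compute digits iteratively via d_i = x_i mod 19, x_{i+1} = (x_i − d_i)/19. The first 7 digits are (1, 0, 0, 13, 1, 0, 17).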